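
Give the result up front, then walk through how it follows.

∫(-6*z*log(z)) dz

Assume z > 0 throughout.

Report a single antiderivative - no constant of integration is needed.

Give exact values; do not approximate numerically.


The answer is -3*z**2*log(z) + 3*z**2/2.
Step 1. Integrate ∫(-6*z*log(z)) dz by parts with u = log(z), dv = (-6*z) dz, so v = -3*z**2 [assuming z > 0]: now -3*z**2*log(z) + ∫(3*z) dz.
Step 2. Evaluate the standard form: now -3*z**2*log(z) + 3*z**2/2.
Answer: -3*z**2*log(z) + 3*z**2/2.


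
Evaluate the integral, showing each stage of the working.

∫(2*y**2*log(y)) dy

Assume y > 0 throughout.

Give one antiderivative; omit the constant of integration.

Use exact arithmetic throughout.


Step 1. Integrate ∫(2*y**2*log(y)) dy by parts with u = log(y), dv = (2*y**2) dy, so v = 2*y**3/3 [assuming y > 0]: now 2*y**3*log(y)/3 + ∫(-2*y**2/3) dy.
Step 2. Evaluate the standard form: now 2*y**3*log(y)/3 - 2*y**3/9.
Answer: 2*y**3*log(y)/3 - 2*y**3/9.


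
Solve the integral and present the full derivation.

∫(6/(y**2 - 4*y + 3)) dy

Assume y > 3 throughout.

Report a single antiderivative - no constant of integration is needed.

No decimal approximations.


Step 1. Decompose ∫(6/(y**2 - 4*y + 3)) dy by partial fractions, 6/(y**2 - 4*y + 3) = -3/(y - 1) + 3/(y - 3): now ∫(3/(y - 3)) dy + ∫(-3/(y - 1)) dy.
Step 2. Evaluate the standard form [assuming y > 3]: now 3*log(y - 3) + ∫(-3/(y - 1)) dy.
Step 3. Evaluate the standard form [assuming y > 1]: now 3*log(y - 3) - 3*log(y - 1).
Answer: 3*log(y - 3) - 3*log(y - 1).


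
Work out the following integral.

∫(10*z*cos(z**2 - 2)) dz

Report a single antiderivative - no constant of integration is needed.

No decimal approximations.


Answer: 5*sin(z**2 - 2).


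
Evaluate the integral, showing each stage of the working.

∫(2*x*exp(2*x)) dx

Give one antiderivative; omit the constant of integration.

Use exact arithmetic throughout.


Step 1. Integrate ∫(2*x*exp(2*x)) dx by parts with u = x, dv = (2*exp(2*x)) dx, so v = exp(2*x): now x*exp(2*x) + ∫(-exp(2*x)) dx.
Step 2. Evaluate the standard form: now x*exp(2*x) - exp(2*x)/2.
Answer: x*exp(2*x) - exp(2*x)/2.


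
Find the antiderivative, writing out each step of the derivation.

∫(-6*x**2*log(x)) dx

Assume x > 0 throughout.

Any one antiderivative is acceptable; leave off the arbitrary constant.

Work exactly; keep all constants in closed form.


Step 1. Integrate ∫(-6*x**2*log(x)) dx by parts with u = log(x), dv = (-6*x**2) dx, so v = -2*x**3 [assuming x > 0]: now -2*x**3*log(x) + ∫(2*x**2) dx.
Step 2. Evaluate the standard form: now -2*x**3*log(x) + 2*x**3/3.
Answer: -2*x**3*log(x) + 2*x**3/3.


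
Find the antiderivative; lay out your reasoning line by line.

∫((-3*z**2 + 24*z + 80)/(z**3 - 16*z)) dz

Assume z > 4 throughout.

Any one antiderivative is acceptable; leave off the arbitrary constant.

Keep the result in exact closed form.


Step 1. Decompose ∫((-3*z**2 + 24*z + 80)/(z**3 - 16*z)) dz by partial fractions, (-3*z**2 + 24*z + 80)/(z**3 - 16*z) = -2/(z + 4) + 4/(z - 4) - 5/z: now ∫(-5/z) dz + ∫(4/(z - 4)) dz + ∫(-2/(z + 4)) dz.
Step 2. Evaluate the standard form [assuming z > 0]: now -5*log(z) + ∫(4/(z - 4)) dz + ∫(-2/(z + 4)) dz.
Step 3. Evaluate the standard form [assuming z > 4]: now -5*log(z) + 4*log(z - 4) + ∫(-2/(z + 4)) dz.
Step 4. Evaluate the standard form [assuming z > -4]: now -5*log(z) + 4*log(z - 4) - 2*log(z + 4).
Answer: -5*log(z) + 4*log(z - 4) - 2*log(z + 4).


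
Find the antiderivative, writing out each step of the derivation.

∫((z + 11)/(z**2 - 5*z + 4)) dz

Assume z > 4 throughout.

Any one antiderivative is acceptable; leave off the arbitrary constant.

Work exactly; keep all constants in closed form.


Step 1. Decompose ∫((z + 11)/(z**2 - 5*z + 4)) dz by partial fractions, (z + 11)/(z**2 - 5*z + 4) = -4/(z - 1) + 5/(z - 4): now ∫(5/(z - 4)) dz + ∫(-4/(z - 1)) dz.
Step 2. Evaluate the standard form [assuming z > 1]: now -4*log(z - 1) + ∫(5/(z - 4)) dz.
Step 3. Evaluate the standard form [assuming z > 4]: now 5*log(z - 4) - 4*log(z - 1).
Answer: 5*log(z - 4) - 4*log(z - 1).


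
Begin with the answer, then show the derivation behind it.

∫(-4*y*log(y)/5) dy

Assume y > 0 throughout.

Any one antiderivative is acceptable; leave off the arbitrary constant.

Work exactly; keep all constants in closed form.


The answer is -2*y**2*log(y)/5 + y**2/5.
Step 1. Integrate ∫(-4*y*log(y)/5) dy by parts with u = log(y), dv = (-4*y/5) dy, so v = -2*y**2/5 [assuming y > 0]: now -2*y**2*log(y)/5 + ∫(2*y/5) dy.
Step 2. Evaluate the standard form: now -2*y**2*log(y)/5 + y**2/5.
Answer: -2*y**2*log(y)/5 + y**2/5.


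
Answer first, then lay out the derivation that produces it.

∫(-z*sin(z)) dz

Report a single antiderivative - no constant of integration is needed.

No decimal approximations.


The answer is z*cos(z) - sin(z).
Step 1. Integrate ∫(-z*sin(z)) dz by parts with u = z, dv = (-sin(z)) dz, so v = cos(z): now z*cos(z) + ∫(-cos(z)) dz.
Step 2. Evaluate the standard form: now z*cos(z) - sin(z).
Answer: z*cos(z) - sin(z).


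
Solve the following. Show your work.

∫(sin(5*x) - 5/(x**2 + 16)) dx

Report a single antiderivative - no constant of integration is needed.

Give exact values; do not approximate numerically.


Step 1. Rewrite: now ∫(-5/(x**2 + 16)) dx + ∫(sin(5*x)) dx.
Step 2. Evaluate the standard form: now -5*atan(x/4)/4 + ∫(sin(5*x)) dx.
Step 3. Evaluate the standard form: now -cos(5*x)/5 - 5*atan(x/4)/4.
Answer: -cos(5*x)/5 - 5*atan(x/4)/4.


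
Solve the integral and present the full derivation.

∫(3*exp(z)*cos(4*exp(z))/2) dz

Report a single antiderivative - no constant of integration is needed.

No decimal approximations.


Step 1. Substitute u = exp(z), turning ∫(3*exp(z)*cos(4*exp(z))/2) dz into ∫(3*cos(4*u)/2) du: now ∫(3*cos(4*u)/2) du.
Step 2. Evaluate the standard form: now 3*sin(4*u)/8.
Step 3. Substitute back u = exp(z): now 3*sin(4*exp(z))/8.
Answer: 3*sin(4*exp(z))/8.


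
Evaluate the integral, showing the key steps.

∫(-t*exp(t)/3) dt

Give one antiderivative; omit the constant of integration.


Step 1. Integrate ∫(-t*exp(t)/3) dt by parts with u = t, dv = (-exp(t)/3) dt, so v = -exp(t)/3: now -t*exp(t)/3 + ∫(exp(t)/3) dt.
Step 2. Evaluate the standard form: now -t*exp(t)/3 + exp(t)/3.
Answer: -t*exp(t)/3 + exp(t)/3.


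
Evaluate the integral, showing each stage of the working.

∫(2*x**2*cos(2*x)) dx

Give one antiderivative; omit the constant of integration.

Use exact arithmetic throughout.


Step 1. Integrate ∫(2*x**2*cos(2*x)) dx by parts with u = x**2, dv = (2*cos(2*x)) dx, so v = sin(2*x): now x**2*sin(2*x) + ∫(-2*x*sin(2*x)) dx.
Step 2. Integrate ∫(-2*x*sin(2*x)) dx by parts with u = x, dv = (-2*sin(2*x)) dx, so v = cos(2*x): now x**2*sin(2*x) + x*cos(2*x) + ∫(-cos(2*x)) dx.
Step 3. Evaluate the standard form: now x**2*sin(2*x) + x*cos(2*x) - sin(2*x)/2.
Answer: x**2*sin(2*x) + x*cos(2*x) - sin(2*x)/2.


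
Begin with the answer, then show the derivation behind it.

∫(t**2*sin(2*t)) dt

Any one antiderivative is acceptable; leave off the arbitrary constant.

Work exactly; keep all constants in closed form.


The answer is -t**2*cos(2*t)/2 + t*sin(2*t)/2 + cos(2*t)/4.
Step 1. Integrate ∫(t**2*sin(2*t)) dt by parts with u = t**2, dv = (sin(2*t)) dt, so v = -cos(2*t)/2: now -t**2*cos(2*t)/2 + ∫(t*cos(2*t)) dt.
Step 2. Integrate ∫(t*cos(2*t)) dt by parts with u = t, dv = (cos(2*t)) dt, so v = sin(2*t)/2: now -t**2*cos(2*t)/2 + t*sin(2*t)/2 + ∫(-sin(2*t)/2) dt.
Step 3. Evaluate the standard form: now -t**2*cos(2*t)/2 + t*sin(2*t)/2 + cos(2*t)/4.
Answer: -t**2*cos(2*t)/2 + t*sin(2*t)/2 + cos(2*t)/4.


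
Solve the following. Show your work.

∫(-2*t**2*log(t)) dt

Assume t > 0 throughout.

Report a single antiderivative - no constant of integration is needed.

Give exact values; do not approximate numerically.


Step 1. Integrate ∫(-2*t**2*log(t)) dt by parts with u = log(t), dv = (-2*t**2) dt, so v = -2*t**3/3 [assuming t > 0]: now -2*t**3*log(t)/3 + ∫(2*t**2/3) dt.
Step 2. Evaluate the standard form: now -2*t**3*log(t)/3 + 2*t**3/9.
Answer: -2*t**3*log(t)/3 + 2*t**3/9.


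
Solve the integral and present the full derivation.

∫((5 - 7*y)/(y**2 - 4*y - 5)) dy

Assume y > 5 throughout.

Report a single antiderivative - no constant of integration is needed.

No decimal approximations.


Step 1. Decompose ∫((5 - 7*y)/(y**2 - 4*y - 5)) dy by partial fractions, (5 - 7*y)/(y**2 - 4*y - 5) = -2/(y + 1) - 5/(y - 5): now ∫(-5/(y - 5)) dy + ∫(-2/(y + 1)) dy.
Step 2. Evaluate the standard form [assuming y > 5]: now -5*log(y - 5) + ∫(-2/(y + 1)) dy.
Step 3. Evaluate the standard form [assuming y > -1]: now -5*log(y - 5) - 2*log(y + 1).
Answer: -5*log(y - 5) - 2*log(y + 1).


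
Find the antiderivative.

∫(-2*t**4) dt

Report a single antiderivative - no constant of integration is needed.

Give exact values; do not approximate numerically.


Answer: -2*t**5/5.


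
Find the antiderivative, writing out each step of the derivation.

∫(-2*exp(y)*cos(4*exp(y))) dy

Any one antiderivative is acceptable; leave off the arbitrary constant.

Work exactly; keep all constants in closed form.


Step 1. Substitute u = exp(y), turning ∫(-2*exp(y)*cos(4*exp(y))) dy into ∫(-2*cos(4*u)) du: now ∫(-2*cos(4*u)) du.
Step 2. Evaluate the standard form: now -sin(4*u)/2.
Step 3. Substitute back u = exp(y): now -sin(4*exp(y))/2.
Answer: -sin(4*exp(y))/2.


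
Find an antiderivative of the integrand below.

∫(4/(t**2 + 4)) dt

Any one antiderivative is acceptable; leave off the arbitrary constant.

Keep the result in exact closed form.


Answer: 2*atan(t/2).


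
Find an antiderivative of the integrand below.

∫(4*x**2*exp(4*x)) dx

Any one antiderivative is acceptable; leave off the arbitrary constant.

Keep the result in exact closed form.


Answer: x**2*exp(4*x) - x*exp(4*x)/2 + exp(4*x)/8.


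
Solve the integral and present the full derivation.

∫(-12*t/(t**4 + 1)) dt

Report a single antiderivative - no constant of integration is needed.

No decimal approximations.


Step 1. Substitute u = t**2, turning ∫(-12*t/(t**4 + 1)) dt into ∫(-6/(u**2 + 1)) du: now ∫(-6/(u**2 + 1)) du.
Step 2. Evaluate the standard form: now -6*atan(u).
Step 3. Substitute back u = t**2: now -6*atan(t**2).
Answer: -6*atan(t**2).


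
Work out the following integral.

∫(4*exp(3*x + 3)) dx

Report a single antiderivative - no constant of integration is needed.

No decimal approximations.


Answer: 4*exp(3*x + 3)/3.


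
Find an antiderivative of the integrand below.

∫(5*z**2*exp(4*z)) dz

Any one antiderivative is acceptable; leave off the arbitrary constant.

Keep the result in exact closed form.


Answer: 5*z**2*exp(4*z)/4 - 5*z*exp(4*z)/8 + 5*exp(4*z)/32.


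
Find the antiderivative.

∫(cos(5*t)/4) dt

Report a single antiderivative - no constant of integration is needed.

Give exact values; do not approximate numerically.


Answer: sin(5*t)/20.


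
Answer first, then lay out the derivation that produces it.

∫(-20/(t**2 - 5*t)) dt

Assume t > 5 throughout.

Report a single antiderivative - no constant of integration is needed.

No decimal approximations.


The answer is 4*log(t) - 4*log(t - 5).
Step 1. Decompose ∫(-20/(t**2 - 5*t)) dt by partial fractions, -20/(t**2 - 5*t) = -4/(t - 5) + 4/t: now ∫(4/t) dt + ∫(-4/(t - 5)) dt.
Step 2. Evaluate the standard form [assuming t > 0]: now 4*log(t) + ∫(-4/(t - 5)) dt.
Step 3. Evaluate the standard form [assuming t > 5]: now 4*log(t) - 4*log(t - 5).
Answer: 4*log(t) - 4*log(t - 5).


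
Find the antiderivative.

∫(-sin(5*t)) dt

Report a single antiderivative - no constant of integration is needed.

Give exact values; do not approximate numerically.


Answer: cos(5*t)/5.


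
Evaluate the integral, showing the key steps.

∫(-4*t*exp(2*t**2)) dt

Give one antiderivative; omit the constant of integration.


Step 1. Substitute u = t**2, turning ∫(-4*t*exp(2*t**2)) dt into ∫(-2*exp(2*u)) du: now ∫(-2*exp(2*u)) du.
Step 2. Evaluate the standard form: now -exp(2*u).
Step 3. Substitute back u = t**2: now -exp(2*t**2).
Answer: -exp(2*t**2).


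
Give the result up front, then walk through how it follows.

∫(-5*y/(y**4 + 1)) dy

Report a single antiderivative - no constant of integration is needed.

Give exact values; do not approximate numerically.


The answer is -5*atan(y**2)/2.
Step 1. Substitute u = y**2, turning ∫(-5*y/(y**4 + 1)) dy into ∫(-5/(2*(u**2 + 1))) du: now ∫(-5/(2*(u**2 + 1))) du.
Step 2. Evaluate the standard form: now -5*atan(u)/2.
Step 3. Substitute back u = y**2: now -5*atan(y**2)/2.
Answer: -5*atan(y**2)/2.


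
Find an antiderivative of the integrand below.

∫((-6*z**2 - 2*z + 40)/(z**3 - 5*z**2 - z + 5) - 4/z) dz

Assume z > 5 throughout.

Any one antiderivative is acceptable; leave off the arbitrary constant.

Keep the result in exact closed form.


Answer: -4*log(z) - 5*log(z - 5) - 4*log(z - 1) + 3*log(z + 1).


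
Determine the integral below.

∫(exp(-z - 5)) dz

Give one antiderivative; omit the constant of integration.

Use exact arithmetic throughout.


Answer: -exp(-z - 5).


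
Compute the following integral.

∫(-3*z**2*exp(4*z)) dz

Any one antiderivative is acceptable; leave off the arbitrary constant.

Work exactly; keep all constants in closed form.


Answer: -3*z**2*exp(4*z)/4 + 3*z*exp(4*z)/8 - 3*exp(4*z)/32.


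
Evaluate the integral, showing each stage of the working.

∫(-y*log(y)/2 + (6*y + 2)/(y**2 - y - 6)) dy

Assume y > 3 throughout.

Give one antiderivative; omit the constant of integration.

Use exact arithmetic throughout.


Step 1. Rewrite: now ∫(-y*log(y)/2) dy + ∫((6*y + 2)/(y**2 - y - 6)) dy.
Step 2. Decompose ∫((6*y + 2)/(y**2 - y - 6)) dy by partial fractions, (6*y + 2)/(y**2 - y - 6) = 2/(y + 2) + 4/(y - 3): now ∫(-y*log(y)/2) dy + ∫(4/(y - 3)) dy + ∫(2/(y + 2)) dy.
Step 3. Evaluate the standard form [assuming y > 3]: now 4*log(y - 3) + ∫(-y*log(y)/2) dy + ∫(2/(y + 2)) dy.
Step 4. Evaluate the standard form [assuming y > -2]: now 4*log(y - 3) + 2*log(y + 2) + ∫(-y*log(y)/2) dy.
Step 5. Integrate ∫(-y*log(y)/2) dy by parts with u = log(y), dv = (-y/2) dy, so v = -y**2/4 [assuming y > 0]: now -y**2*log(y)/4 + 4*log(y - 3) + 2*log(y + 2) + ∫(y/4) dy.
Step 6. Evaluate the standard form: now -y**2*log(y)/4 + y**2/8 + 4*log(y - 3) + 2*log(y + 2).
Answer: -y**2*log(y)/4 + y**2/8 + 4*log(y - 3) + 2*log(y + 2).


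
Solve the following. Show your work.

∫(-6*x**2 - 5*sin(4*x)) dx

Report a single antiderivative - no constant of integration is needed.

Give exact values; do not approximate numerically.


Step 1. Rewrite: now ∫(-6*x**2) dx + ∫(-5*sin(4*x)) dx.
Step 2. Evaluate the standard form: now -2*x**3 + ∫(-5*sin(4*x)) dx.
Step 3. Evaluate the standard form: now -2*x**3 + 5*cos(4*x)/4.
Answer: -2*x**3 + 5*cos(4*x)/4.


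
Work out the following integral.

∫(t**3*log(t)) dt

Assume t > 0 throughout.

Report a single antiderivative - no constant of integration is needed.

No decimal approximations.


Answer: t**4*log(t)/4 - t**4/16.


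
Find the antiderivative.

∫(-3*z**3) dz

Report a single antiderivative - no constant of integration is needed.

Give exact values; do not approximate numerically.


Answer: -3*z**4/4.


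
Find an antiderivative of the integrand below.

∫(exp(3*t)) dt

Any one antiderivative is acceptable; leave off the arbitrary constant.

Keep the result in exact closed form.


Answer: exp(3*t)/3.


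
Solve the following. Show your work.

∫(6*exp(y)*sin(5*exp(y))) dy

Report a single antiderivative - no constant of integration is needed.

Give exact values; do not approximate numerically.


Step 1. Substitute u = exp(y), turning ∫(6*exp(y)*sin(5*exp(y))) dy into ∫(6*sin(5*u)) du: now ∫(6*sin(5*u)) du.
Step 2. Evaluate the standard form: now -6*cos(5*u)/5.
Step 3. Substitute back u = exp(y): now -6*cos(5*exp(y))/5.
Answer: -6*cos(5*exp(y))/5.


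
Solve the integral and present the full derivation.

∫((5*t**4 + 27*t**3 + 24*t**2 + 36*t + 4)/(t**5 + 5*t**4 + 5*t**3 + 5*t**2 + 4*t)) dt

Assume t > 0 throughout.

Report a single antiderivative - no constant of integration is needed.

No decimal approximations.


Step 1. Decompose ∫((5*t**4 + 27*t**3 + 24*t**2 + 36*t + 4)/(t**5 + 5*t**4 + 5*t**3 + 5*t**2 + 4*t)) dt by partial fractions, (5*t**4 + 27*t**3 + 24*t**2 + 36*t + 4)/(t**5 + 5*t**4 + 5*t**3 + 5*t**2 + 4*t) = 3/(t**2 + 1) - 1/(t + 4) + 5/(t + 1) + 1/t: now ∫(1/t) dt + ∫(5/(t + 1)) dt + ∫(-1/(t + 4)) dt + ∫(3/(t**2 + 1)) dt.
Step 2. Evaluate the standard form [assuming t > -4]: now -log(t + 4) + ∫(1/t) dt + ∫(5/(t + 1)) dt + ∫(3/(t**2 + 1)) dt.
Step 3. Evaluate the standard form [assuming t > 0]: now log(t) - log(t + 4) + ∫(5/(t + 1)) dt + ∫(3/(t**2 + 1)) dt.
Step 4. Evaluate the standard form [assuming t > -1]: now log(t) + 5*log(t + 1) - log(t + 4) + ∫(3/(t**2 + 1)) dt.
Step 5. Evaluate the standard form: now log(t) + 5*log(t + 1) - log(t + 4) + 3*atan(t).
Answer: log(t) + 5*log(t + 1) - log(t + 4) + 3*atan(t).


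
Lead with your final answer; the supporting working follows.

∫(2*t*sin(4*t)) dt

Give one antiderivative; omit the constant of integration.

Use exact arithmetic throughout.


The answer is -t*cos(4*t)/2 + sin(4*t)/8.
Step 1. Integrate ∫(2*t*sin(4*t)) dt by parts with u = t, dv = (2*sin(4*t)) dt, so v = -cos(4*t)/2: now -t*cos(4*t)/2 + ∫(cos(4*t)/2) dt.
Step 2. Evaluate the standard form: now -t*cos(4*t)/2 + sin(4*t)/8.
Answer: -t*cos(4*t)/2 + sin(4*t)/8.


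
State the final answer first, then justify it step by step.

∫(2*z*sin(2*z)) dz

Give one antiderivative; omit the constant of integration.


The answer is -z*cos(2*z) + sin(2*z)/2.
Step 1. Integrate ∫(2*z*sin(2*z)) dz by parts with u = z, dv = (2*sin(2*z)) dz, so v = -cos(2*z): now -z*cos(2*z) + ∫(cos(2*z)) dz.
Step 2. Evaluate the standard form: now -z*cos(2*z) + sin(2*z)/2.
Answer: -z*cos(2*z) + sin(2*z)/2.


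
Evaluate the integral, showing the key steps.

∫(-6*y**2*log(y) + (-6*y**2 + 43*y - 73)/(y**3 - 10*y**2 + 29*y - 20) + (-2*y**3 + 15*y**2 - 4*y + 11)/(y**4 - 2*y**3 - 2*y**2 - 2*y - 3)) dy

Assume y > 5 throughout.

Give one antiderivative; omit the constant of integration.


Step 1. Rewrite: now ∫(-6*y**2*log(y)) dy + ∫((-6*y**2 + 43*y - 73)/(y**3 - 10*y**2 + 29*y - 20)) dy + ∫((-2*y**3 + 15*y**2 - 4*y + 11)/(y**4 - 2*y**3 - 2*y**2 - 2*y - 3)) dy.
Step 2. Decompose ∫((-2*y**3 + 15*y**2 - 4*y + 11)/(y**4 - 2*y**3 - 2*y**2 - 2*y - 3)) dy by partial fractions, (-2*y**3 + 15*y**2 - 4*y + 11)/(y**4 - 2*y**3 - 2*y**2 - 2*y - 3) = 1/(y**2 + 1) - 4/(y + 1) + 2/(y - 3): now ∫(-6*y**2*log(y)) dy + ∫((-6*y**2 + 43*y - 73)/(y**3 - 10*y**2 + 29*y - 20)) dy + ∫(2/(y - 3)) dy + ∫(-4/(y + 1)) dy + ∫(1/(y**2 + 1)) dy.
Step 3. Evaluate the standard form [assuming y > 3]: now 2*log(y - 3) + ∫(-6*y**2*log(y)) dy + ∫((-6*y**2 + 43*y - 73)/(y**3 - 10*y**2 + 29*y - 20)) dy + ∫(-4/(y + 1)) dy + ∫(1/(y**2 + 1)) dy.
Step 4. Evaluate the standard form [assuming y > -1]: now 2*log(y - 3) - 4*log(y + 1) + ∫(-6*y**2*log(y)) dy + ∫((-6*y**2 + 43*y - 73)/(y**3 - 10*y**2 + 29*y - 20)) dy + ∫(1/(y**2 + 1)) dy.
Step 5. Evaluate the standard form: now 2*log(y - 3) - 4*log(y + 1) + atan(y) + ∫(-6*y**2*log(y)) dy + ∫((-6*y**2 + 43*y - 73)/(y**3 - 10*y**2 + 29*y - 20)) dy.
Step 6. Decompose ∫((-6*y**2 + 43*y - 73)/(y**3 - 10*y**2 + 29*y - 20)) dy by partial fractions, (-6*y**2 + 43*y - 73)/(y**3 - 10*y**2 + 29*y - 20) = -3/(y - 1) - 1/(y - 4) - 2/(y - 5): now 2*log(y - 3) - 4*log(y + 1) + atan(y) + ∫(-6*y**2*log(y)) dy + ∫(-2/(y - 5)) dy + ∫(-1/(y - 4)) dy + ∫(-3/(y - 1)) dy.
Step 7. Evaluate the standard form [assuming y > 5]: now -2*log(y - 5) + 2*log(y - 3) - 4*log(y + 1) + atan(y) + ∫(-6*y**2*log(y)) dy + ∫(-1/(y - 4)) dy + ∫(-3/(y - 1)) dy.
Step 8. Evaluate the standard form [assuming y > 1]: now -2*log(y - 5) + 2*log(y - 3) - 3*log(y - 1) - 4*log(y + 1) + atan(y) + ∫(-6*y**2*log(y)) dy + ∫(-1/(y - 4)) dy.
Step 9. Evaluate the standard form [assuming y > 4]: now -2*log(y - 5) - log(y - 4) + 2*log(y - 3) - 3*log(y - 1) - 4*log(y + 1) + atan(y) + ∫(-6*y**2*log(y)) dy.
Step 10. Integrate ∫(-6*y**2*log(y)) dy by parts with u = log(y), dv = (-6*y**2) dy, so v = -2*y**3 [assuming y > 0]: now -2*y**3*log(y) - 2*log(y - 5) - log(y - 4) + 2*log(y - 3) - 3*log(y - 1) - 4*log(y + 1) + atan(y) + ∫(2*y**2) dy.
Step 11. Evaluate the standard form: now -2*y**3*log(y) + 2*y**3/3 - 2*log(y - 5) - log(y - 4) + 2*log(y - 3) - 3*log(y - 1) - 4*log(y + 1) + atan(y).
Answer: -2*y**3*log(y) + 2*y**3/3 - 2*log(y - 5) - log(y - 4) + 2*log(y - 3) - 3*log(y - 1) - 4*log(y + 1) + atan(y).


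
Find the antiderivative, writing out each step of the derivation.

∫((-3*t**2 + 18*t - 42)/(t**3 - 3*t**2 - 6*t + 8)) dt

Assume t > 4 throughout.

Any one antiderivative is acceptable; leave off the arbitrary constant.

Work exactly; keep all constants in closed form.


Step 1. Decompose ∫((-3*t**2 + 18*t - 42)/(t**3 - 3*t**2 - 6*t + 8)) dt by partial fractions, (-3*t**2 + 18*t - 42)/(t**3 - 3*t**2 - 6*t + 8) = -5/(t + 2) + 3/(t - 1) - 1/(t - 4): now ∫(-1/(t - 4)) dt + ∫(3/(t - 1)) dt + ∫(-5/(t + 2)) dt.
Step 2. Evaluate the standard form [assuming t > 4]: now -log(t - 4) + ∫(3/(t - 1)) dt + ∫(-5/(t + 2)) dt.
Step 3. Evaluate the standard form [assuming t > 1]: now -log(t - 4) + 3*log(t - 1) + ∫(-5/(t + 2)) dt.
Step 4. Evaluate the standard form [assuming t > -2]: now -log(t - 4) + 3*log(t - 1) - 5*log(t + 2).
Answer: -log(t - 4) + 3*log(t - 1) - 5*log(t + 2).


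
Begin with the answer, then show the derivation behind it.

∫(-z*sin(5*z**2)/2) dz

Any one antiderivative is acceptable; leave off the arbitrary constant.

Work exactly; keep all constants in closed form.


The answer is cos(5*z**2)/20.
Step 1. Substitute u = z**2, turning ∫(-z*sin(5*z**2)/2) dz into ∫(-sin(5*u)/4) du: now ∫(-sin(5*u)/4) du.
Step 2. Evaluate the standard form: now cos(5*u)/20.
Step 3. Substitute back u = z**2: now cos(5*z**2)/20.
Answer: cos(5*z**2)/20.


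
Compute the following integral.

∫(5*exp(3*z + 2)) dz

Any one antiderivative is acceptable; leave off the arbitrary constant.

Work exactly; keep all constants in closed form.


Answer: 5*exp(3*z + 2)/3.


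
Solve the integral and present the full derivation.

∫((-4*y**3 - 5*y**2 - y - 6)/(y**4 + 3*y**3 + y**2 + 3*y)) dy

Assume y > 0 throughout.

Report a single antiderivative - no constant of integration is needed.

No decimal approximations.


Step 1. Decompose ∫((-4*y**3 - 5*y**2 - y - 6)/(y**4 + 3*y**3 + y**2 + 3*y)) dy by partial fractions, (-4*y**3 - 5*y**2 - y - 6)/(y**4 + 3*y**3 + y**2 + 3*y) = 1/(y**2 + 1) - 2/(y + 3) - 2/y: now ∫(-2/y) dy + ∫(-2/(y + 3)) dy + ∫(1/(y**2 + 1)) dy.
Step 2. Evaluate the standard form [assuming y > -3]: now -2*log(y + 3) + ∫(-2/y) dy + ∫(1/(y**2 + 1)) dy.
Step 3. Evaluate the standard form [assuming y > 0]: now -2*log(y) - 2*log(y + 3) + ∫(1/(y**2 + 1)) dy.
Step 4. Evaluate the standard form: now -2*log(y) - 2*log(y + 3) + atan(y).
Answer: -2*log(y) - 2*log(y + 3) + atan(y).


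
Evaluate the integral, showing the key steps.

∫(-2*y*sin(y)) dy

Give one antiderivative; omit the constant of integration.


Step 1. Integrate ∫(-2*y*sin(y)) dy by parts with u = y, dv = (-2*sin(y)) dy, so v = 2*cos(y): now 2*y*cos(y) + ∫(-2*cos(y)) dy.
Step 2. Evaluate the standard form: now 2*y*cos(y) - 2*sin(y).
Answer: 2*y*cos(y) - 2*sin(y).


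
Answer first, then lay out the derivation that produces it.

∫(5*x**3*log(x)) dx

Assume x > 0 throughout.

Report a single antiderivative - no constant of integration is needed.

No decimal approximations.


The answer is 5*x**4*log(x)/4 - 5*x**4/16.
Step 1. Integrate ∫(5*x**3*log(x)) dx by parts with u = log(x), dv = (5*x**3) dx, so v = 5*x**4/4 [assuming x > 0]: now 5*x**4*log(x)/4 + ∫(-5*x**3/4) dx.
Step 2. Evaluate the standard form: now 5*x**4*log(x)/4 - 5*x**4/16.
Answer: 5*x**4*log(x)/4 - 5*x**4/16.


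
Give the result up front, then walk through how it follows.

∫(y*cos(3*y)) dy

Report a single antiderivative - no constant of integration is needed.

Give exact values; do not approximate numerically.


The answer is y*sin(3*y)/3 + cos(3*y)/9.
Step 1. Integrate ∫(y*cos(3*y)) dy by parts with u = y, dv = (cos(3*y)) dy, so v = sin(3*y)/3: now y*sin(3*y)/3 + ∫(-sin(3*y)/3) dy.
Step 2. Evaluate the standard form: now y*sin(3*y)/3 + cos(3*y)/9.
Answer: y*sin(3*y)/3 + cos(3*y)/9.


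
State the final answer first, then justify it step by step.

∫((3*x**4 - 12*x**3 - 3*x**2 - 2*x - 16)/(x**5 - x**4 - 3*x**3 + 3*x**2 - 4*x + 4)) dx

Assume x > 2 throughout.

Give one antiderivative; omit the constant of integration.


The answer is -4*log(x - 2) + 5*log(x - 1) + 2*log(x + 2) - 2*atan(x).
Step 1. Decompose ∫((3*x**4 - 12*x**3 - 3*x**2 - 2*x - 16)/(x**5 - x**4 - 3*x**3 + 3*x**2 - 4*x + 4)) dx by partial fractions, (3*x**4 - 12*x**3 - 3*x**2 - 2*x - 16)/(x**5 - x**4 - 3*x**3 + 3*x**2 - 4*x + 4) = -2/(x**2 + 1) + 2/(x + 2) + 5/(x - 1) - 4/(x - 2): now ∫(-4/(x - 2)) dx + ∫(5/(x - 1)) dx + ∫(2/(x + 2)) dx + ∫(-2/(x**2 + 1)) dx.
Step 2. Evaluate the standard form [assuming x > -2]: now 2*log(x + 2) + ∫(-4/(x - 2)) dx + ∫(5/(x - 1)) dx + ∫(-2/(x**2 + 1)) dx.
Step 3. Evaluate the standard form [assuming x > 1]: now 5*log(x - 1) + 2*log(x + 2) + ∫(-4/(x - 2)) dx + ∫(-2/(x**2 + 1)) dx.
Step 4. Evaluate the standard form [assuming x > 2]: now -4*log(x - 2) + 5*log(x - 1) + 2*log(x + 2) + ∫(-2/(x**2 + 1)) dx.
Step 5. Evaluate the standard form: now -4*log(x - 2) + 5*log(x - 1) + 2*log(x + 2) - 2*atan(x).
Answer: -4*log(x - 2) + 5*log(x - 1) + 2*log(x + 2) - 2*atan(x).


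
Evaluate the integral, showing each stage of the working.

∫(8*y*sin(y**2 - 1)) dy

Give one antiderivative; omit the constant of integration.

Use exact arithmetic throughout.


Step 1. Substitute u = y**2 - 1, turning ∫(8*y*sin(y**2 - 1)) dy into ∫(4*sin(u)) du: now ∫(4*sin(u)) du.
Step 2. Evaluate the standard form: now -4*cos(u).
Step 3. Substitute back u = y**2 - 1: now -4*cos(y**2 - 1).
Answer: -4*cos(y**2 - 1).


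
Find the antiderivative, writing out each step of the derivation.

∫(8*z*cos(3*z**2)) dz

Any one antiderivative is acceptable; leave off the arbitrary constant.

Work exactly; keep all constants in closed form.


Step 1. Substitute u = z**2, turning ∫(8*z*cos(3*z**2)) dz into ∫(4*cos(3*u)) du: now ∫(4*cos(3*u)) du.
Step 2. Evaluate the standard form: now 4*sin(3*u)/3.
Step 3. Substitute back u = z**2: now 4*sin(3*z**2)/3.
Answer: 4*sin(3*z**2)/3.


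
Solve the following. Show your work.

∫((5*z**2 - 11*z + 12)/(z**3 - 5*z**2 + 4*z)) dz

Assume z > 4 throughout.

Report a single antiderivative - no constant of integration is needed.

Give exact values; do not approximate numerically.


Step 1. Decompose ∫((5*z**2 - 11*z + 12)/(z**3 - 5*z**2 + 4*z)) dz by partial fractions, (5*z**2 - 11*z + 12)/(z**3 - 5*z**2 + 4*z) = -2/(z - 1) + 4/(z - 4) + 3/z: now ∫(3/z) dz + ∫(4/(z - 4)) dz + ∫(-2/(z - 1)) dz.
Step 2. Evaluate the standard form [assuming z > 0]: now 3*log(z) + ∫(4/(z - 4)) dz + ∫(-2/(z - 1)) dz.
Step 3. Evaluate the standard form [assuming z > 1]: now 3*log(z) - 2*log(z - 1) + ∫(4/(z - 4)) dz.
Step 4. Evaluate the standard form [assuming z > 4]: now 3*log(z) + 4*log(z - 4) - 2*log(z - 1).
Answer: 3*log(z) + 4*log(z - 4) - 2*log(z - 1).


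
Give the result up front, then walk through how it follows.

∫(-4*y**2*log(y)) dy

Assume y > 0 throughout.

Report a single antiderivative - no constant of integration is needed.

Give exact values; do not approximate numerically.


The answer is -4*y**3*log(y)/3 + 4*y**3/9.
Step 1. Integrate ∫(-4*y**2*log(y)) dy by parts with u = log(y), dv = (-4*y**2) dy, so v = -4*y**3/3 [assuming y > 0]: now -4*y**3*log(y)/3 + ∫(4*y**2/3) dy.
Step 2. Evaluate the standard form: now -4*y**3*log(y)/3 + 4*y**3/9.
Answer: -4*y**3*log(y)/3 + 4*y**3/9.


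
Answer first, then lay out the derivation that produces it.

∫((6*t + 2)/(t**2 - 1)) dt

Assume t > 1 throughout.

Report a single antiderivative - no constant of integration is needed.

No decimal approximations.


The answer is 4*log(t - 1) + 2*log(t + 1).
Step 1. Decompose ∫((6*t + 2)/(t**2 - 1)) dt by partial fractions, (6*t + 2)/(t**2 - 1) = 2/(t + 1) + 4/(t - 1): now ∫(4/(t - 1)) dt + ∫(2/(t + 1)) dt.
Step 2. Evaluate the standard form [assuming t > 1]: now 4*log(t - 1) + ∫(2/(t + 1)) dt.
Step 3. Evaluate the standard form [assuming t > -1]: now 4*log(t - 1) + 2*log(t + 1).
Answer: 4*log(t - 1) + 2*log(t + 1).


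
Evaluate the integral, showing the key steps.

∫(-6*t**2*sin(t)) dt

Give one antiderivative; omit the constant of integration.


Step 1. Integrate ∫(-6*t**2*sin(t)) dt by parts with u = t**2, dv = (-6*sin(t)) dt, so v = 6*cos(t): now 6*t**2*cos(t) + ∫(-12*t*cos(t)) dt.
Step 2. Integrate ∫(-12*t*cos(t)) dt by parts with u = t, dv = (-12*cos(t)) dt, so v = -12*sin(t): now 6*t**2*cos(t) - 12*t*sin(t) + ∫(12*sin(t)) dt.
Step 3. Evaluate the standard form: now 6*t**2*cos(t) - 12*t*sin(t) - 12*cos(t).
Answer: 6*t**2*cos(t) - 12*t*sin(t) - 12*cos(t).


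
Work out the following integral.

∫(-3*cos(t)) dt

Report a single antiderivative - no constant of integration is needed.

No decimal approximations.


Answer: -3*sin(t).


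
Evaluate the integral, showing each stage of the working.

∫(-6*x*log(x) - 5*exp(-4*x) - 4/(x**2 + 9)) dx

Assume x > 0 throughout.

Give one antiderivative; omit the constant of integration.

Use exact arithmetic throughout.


Step 1. Rewrite: now ∫(-6*x*log(x)) dx + ∫(-4/(x**2 + 9)) dx + ∫(-5*exp(-4*x)) dx.
Step 2. Evaluate the standard form: now -4*atan(x/3)/3 + ∫(-6*x*log(x)) dx + ∫(-5*exp(-4*x)) dx.
Step 3. Integrate ∫(-6*x*log(x)) dx by parts with u = log(x), dv = (-6*x) dx, so v = -3*x**2 [assuming x > 0]: now -3*x**2*log(x) - 4*atan(x/3)/3 + ∫(3*x) dx + ∫(-5*exp(-4*x)) dx.
Step 4. Evaluate the standard form: now -3*x**2*log(x) + 3*x**2/2 - 4*atan(x/3)/3 + ∫(-5*exp(-4*x)) dx.
Step 5. Evaluate the standard form: now -3*x**2*log(x) + 3*x**2/2 - 4*atan(x/3)/3 + 5*exp(-4*x)/4.
Answer: -3*x**2*log(x) + 3*x**2/2 - 4*atan(x/3)/3 + 5*exp(-4*x)/4.


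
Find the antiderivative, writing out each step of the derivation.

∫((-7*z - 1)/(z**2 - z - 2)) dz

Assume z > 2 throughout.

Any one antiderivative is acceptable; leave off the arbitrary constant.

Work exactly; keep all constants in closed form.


Step 1. Decompose ∫((-7*z - 1)/(z**2 - z - 2)) dz by partial fractions, (-7*z - 1)/(z**2 - z - 2) = -2/(z + 1) - 5/(z - 2): now ∫(-5/(z - 2)) dz + ∫(-2/(z + 1)) dz.
Step 2. Evaluate the standard form [assuming z > -1]: now -2*log(z + 1) + ∫(-5/(z - 2)) dz.
Step 3. Evaluate the standard form [assuming z > 2]: now -5*log(z - 2) - 2*log(z + 1).
Answer: -5*log(z - 2) - 2*log(z + 1).


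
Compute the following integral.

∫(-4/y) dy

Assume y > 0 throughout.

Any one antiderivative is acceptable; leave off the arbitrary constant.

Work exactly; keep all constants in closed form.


Answer: -4*log(y).


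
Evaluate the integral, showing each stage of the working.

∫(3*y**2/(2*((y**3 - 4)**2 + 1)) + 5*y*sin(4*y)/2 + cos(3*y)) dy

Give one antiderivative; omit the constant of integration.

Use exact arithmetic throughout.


Step 1. Rewrite: now ∫(5*y*sin(4*y)/2) dy + ∫(3*y**2/(2*((y**3 - 4)**2 + 1))) dy + ∫(cos(3*y)) dy.
Step 2. Substitute u = y**3 - 4, turning ∫(3*y**2/(2*((y**3 - 4)**2 + 1))) dy into ∫(1/(2*(u**2 + 1))) du: now ∫(5*y*sin(4*y)/2) dy + ∫(1/(2*(u**2 + 1))) du + ∫(cos(3*y)) dy.
Step 3. Evaluate the standard form: now atan(u)/2 + ∫(5*y*sin(4*y)/2) dy + ∫(cos(3*y)) dy.
Step 4. Substitute back u = y**3 - 4: now atan(y**3 - 4)/2 + ∫(5*y*sin(4*y)/2) dy + ∫(cos(3*y)) dy.
Step 5. Evaluate the standard form: now sin(3*y)/3 + atan(y**3 - 4)/2 + ∫(5*y*sin(4*y)/2) dy.
Step 6. Integrate ∫(5*y*sin(4*y)/2) dy by parts with u = y, dv = (5*sin(4*y)/2) dy, so v = -5*cos(4*y)/8: now -5*y*cos(4*y)/8 + sin(3*y)/3 + atan(y**3 - 4)/2 + ∫(5*cos(4*y)/8) dy.
Step 7. Evaluate the standard form: now -5*y*cos(4*y)/8 + sin(3*y)/3 + 5*sin(4*y)/32 + atan(y**3 - 4)/2.
Answer: -5*y*cos(4*y)/8 + sin(3*y)/3 + 5*sin(4*y)/32 + atan(y**3 - 4)/2.


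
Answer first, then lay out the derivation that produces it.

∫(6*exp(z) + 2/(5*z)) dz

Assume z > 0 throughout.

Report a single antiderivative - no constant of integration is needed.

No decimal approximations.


The answer is 6*exp(z) + 2*log(z)/5.
Step 1. Rewrite: now ∫(2/(5*z)) dz + ∫(6*exp(z)) dz.
Step 2. Evaluate the standard form: now 6*exp(z) + ∫(2/(5*z)) dz.
Step 3. Evaluate the standard form [assuming z > 0]: now 6*exp(z) + 2*log(z)/5.
Answer: 6*exp(z) + 2*log(z)/5.


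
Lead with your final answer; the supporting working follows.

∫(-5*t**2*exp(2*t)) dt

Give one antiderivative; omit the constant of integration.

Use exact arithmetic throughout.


The answer is -5*t**2*exp(2*t)/2 + 5*t*exp(2*t)/2 - 5*exp(2*t)/4.
Step 1. Integrate ∫(-5*t**2*exp(2*t)) dt by parts with u = t**2, dv = (-5*exp(2*t)) dt, so v = -5*exp(2*t)/2: now -5*t**2*exp(2*t)/2 + ∫(5*t*exp(2*t)) dt.
Step 2. Integrate ∫(5*t*exp(2*t)) dt by parts with u = t, dv = (5*exp(2*t)) dt, so v = 5*exp(2*t)/2: now -5*t**2*exp(2*t)/2 + 5*t*exp(2*t)/2 + ∫(-5*exp(2*t)/2) dt.
Step 3. Evaluate the standard form: now -5*t**2*exp(2*t)/2 + 5*t*exp(2*t)/2 - 5*exp(2*t)/4.
Answer: -5*t**2*exp(2*t)/2 + 5*t*exp(2*t)/2 - 5*exp(2*t)/4.


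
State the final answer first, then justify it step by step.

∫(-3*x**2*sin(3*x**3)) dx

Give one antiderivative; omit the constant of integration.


The answer is cos(3*x**3)/3.
Step 1. Substitute u = x**3, turning ∫(-3*x**2*sin(3*x**3)) dx into ∫(-sin(3*u)) du: now ∫(-sin(3*u)) du.
Step 2. Evaluate the standard form: now cos(3*u)/3.
Step 3. Substitute back u = x**3: now cos(3*x**3)/3.
Answer: cos(3*x**3)/3.


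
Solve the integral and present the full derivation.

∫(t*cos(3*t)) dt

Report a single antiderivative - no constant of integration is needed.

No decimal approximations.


Step 1. Integrate ∫(t*cos(3*t)) dt by parts with u = t, dv = (cos(3*t)) dt, so v = sin(3*t)/3: now t*sin(3*t)/3 + ∫(-sin(3*t)/3) dt.
Step 2. Evaluate the standard form: now t*sin(3*t)/3 + cos(3*t)/9.
Answer: t*sin(3*t)/3 + cos(3*t)/9.


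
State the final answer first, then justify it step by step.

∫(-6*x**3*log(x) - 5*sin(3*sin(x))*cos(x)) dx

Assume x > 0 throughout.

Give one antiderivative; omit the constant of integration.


The answer is -3*x**4*log(x)/2 + 3*x**4/8 + 5*cos(3*sin(x))/3.
Step 1. Rewrite: now ∫(-6*x**3*log(x)) dx + ∫(-5*sin(3*sin(x))*cos(x)) dx.
Step 2. Integrate ∫(-6*x**3*log(x)) dx by parts with u = log(x), dv = (-6*x**3) dx, so v = -3*x**4/2 [assuming x > 0]: now -3*x**4*log(x)/2 + ∫(3*x**3/2) dx + ∫(-5*sin(3*sin(x))*cos(x)) dx.
Step 3. Evaluate the standard form: now -3*x**4*log(x)/2 + 3*x**4/8 + ∫(-5*sin(3*sin(x))*cos(x)) dx.
Step 4. Substitute u = sin(x), turning ∫(-5*sin(3*sin(x))*cos(x)) dx into ∫(-5*sin(3*u)) du: now -3*x**4*log(x)/2 + 3*x**4/8 + ∫(-5*sin(3*u)) du.
Step 5. Evaluate the standard form: now -3*x**4*log(x)/2 + 3*x**4/8 + 5*cos(3*u)/3.
Step 6. Substitute back u = sin(x): now -3*x**4*log(x)/2 + 3*x**4/8 + 5*cos(3*sin(x))/3.
Answer: -3*x**4*log(x)/2 + 3*x**4/8 + 5*cos(3*sin(x))/3.


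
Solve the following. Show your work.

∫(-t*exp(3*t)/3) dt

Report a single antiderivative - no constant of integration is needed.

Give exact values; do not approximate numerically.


Step 1. Integrate ∫(-t*exp(3*t)/3) dt by parts with u = t, dv = (-exp(3*t)/3) dt, so v = -exp(3*t)/9: now -t*exp(3*t)/9 + ∫(exp(3*t)/9) dt.
Step 2. Evaluate the standard form: now -t*exp(3*t)/9 + exp(3*t)/27.
Answer: -t*exp(3*t)/9 + exp(3*t)/27.


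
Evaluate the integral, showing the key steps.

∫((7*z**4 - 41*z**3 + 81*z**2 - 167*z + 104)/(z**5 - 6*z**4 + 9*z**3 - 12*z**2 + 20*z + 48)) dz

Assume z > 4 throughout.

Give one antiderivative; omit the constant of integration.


Step 1. Decompose ∫((7*z**4 - 41*z**3 + 81*z**2 - 167*z + 104)/(z**5 - 6*z**4 + 9*z**3 - 12*z**2 + 20*z + 48)) dz by partial fractions, (7*z**4 - 41*z**3 + 81*z**2 - 167*z + 104)/(z**5 - 6*z**4 + 9*z**3 - 12*z**2 + 20*z + 48) = -3/(z**2 + 4) + 4/(z + 1) + 4/(z - 3) - 1/(z - 4): now ∫(-1/(z - 4)) dz + ∫(4/(z - 3)) dz + ∫(4/(z + 1)) dz + ∫(-3/(z**2 + 4)) dz.
Step 2. Evaluate the standard form [assuming z > -1]: now 4*log(z + 1) + ∫(-1/(z - 4)) dz + ∫(4/(z - 3)) dz + ∫(-3/(z**2 + 4)) dz.
Step 3. Evaluate the standard form [assuming z > 4]: now -log(z - 4) + 4*log(z + 1) + ∫(4/(z - 3)) dz + ∫(-3/(z**2 + 4)) dz.
Step 4. Evaluate the standard form [assuming z > 3]: now -log(z - 4) + 4*log(z - 3) + 4*log(z + 1) + ∫(-3/(z**2 + 4)) dz.
Step 5. Evaluate the standard form: now -log(z - 4) + 4*log(z - 3) + 4*log(z + 1) - 3*atan(z/2)/2.
Answer: -log(z - 4) + 4*log(z - 3) + 4*log(z + 1) - 3*atan(z/2)/2.


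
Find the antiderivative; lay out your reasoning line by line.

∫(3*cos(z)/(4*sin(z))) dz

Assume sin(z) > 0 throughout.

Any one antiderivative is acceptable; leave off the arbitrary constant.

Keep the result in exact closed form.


Step 1. Substitute u = sin(z), turning ∫(3*cos(z)/(4*sin(z))) dz into ∫(3/(4*u)) du: now ∫(3/(4*u)) du.
Step 2. Evaluate the standard form [assuming u > 0]: now 3*log(u)/4.
Step 3. Substitute back u = sin(z): now 3*log(sin(z))/4.
Answer: 3*log(sin(z))/4.


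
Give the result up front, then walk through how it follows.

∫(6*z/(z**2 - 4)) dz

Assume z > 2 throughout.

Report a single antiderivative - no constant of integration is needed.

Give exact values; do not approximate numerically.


The answer is 3*log(z - 2) + 3*log(z + 2).
Step 1. Decompose ∫(6*z/(z**2 - 4)) dz by partial fractions, 6*z/(z**2 - 4) = 3/(z + 2) + 3/(z - 2): now ∫(3/(z - 2)) dz + ∫(3/(z + 2)) dz.
Step 2. Evaluate the standard form [assuming z > -2]: now 3*log(z + 2) + ∫(3/(z - 2)) dz.
Step 3. Evaluate the standard form [assuming z > 2]: now 3*log(z - 2) + 3*log(z + 2).
Answer: 3*log(z - 2) + 3*log(z + 2).


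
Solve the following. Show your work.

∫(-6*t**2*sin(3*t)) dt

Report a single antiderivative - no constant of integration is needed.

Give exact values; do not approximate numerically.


Step 1. Integrate ∫(-6*t**2*sin(3*t)) dt by parts with u = t**2, dv = (-6*sin(3*t)) dt, so v = 2*cos(3*t): now 2*t**2*cos(3*t) + ∫(-4*t*cos(3*t)) dt.
Step 2. Integrate ∫(-4*t*cos(3*t)) dt by parts with u = t, dv = (-4*cos(3*t)) dt, so v = -4*sin(3*t)/3: now 2*t**2*cos(3*t) - 4*t*sin(3*t)/3 + ∫(4*sin(3*t)/3) dt.
Step 3. Evaluate the standard form: now 2*t**2*cos(3*t) - 4*t*sin(3*t)/3 - 4*cos(3*t)/9.
Answer: 2*t**2*cos(3*t) - 4*t*sin(3*t)/3 - 4*cos(3*t)/9.


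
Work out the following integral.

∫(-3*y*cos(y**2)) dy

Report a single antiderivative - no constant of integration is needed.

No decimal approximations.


Answer: -3*sin(y**2)/2.


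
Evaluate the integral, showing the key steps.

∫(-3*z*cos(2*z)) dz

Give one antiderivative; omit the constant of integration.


Step 1. Integrate ∫(-3*z*cos(2*z)) dz by parts with u = z, dv = (-3*cos(2*z)) dz, so v = -3*sin(2*z)/2: now -3*z*sin(2*z)/2 + ∫(3*sin(2*z)/2) dz.
Step 2. Evaluate the standard form: now -3*z*sin(2*z)/2 - 3*cos(2*z)/4.
Answer: -3*z*sin(2*z)/2 - 3*cos(2*z)/4.


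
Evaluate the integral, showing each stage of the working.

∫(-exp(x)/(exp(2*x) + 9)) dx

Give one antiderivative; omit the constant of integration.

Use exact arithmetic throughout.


Step 1. Substitute u = exp(x), turning ∫(-exp(x)/(exp(2*x) + 9)) dx into ∫(-1/(u**2 + 9)) du: now ∫(-1/(u**2 + 9)) du.
Step 2. Evaluate the standard form: now -atan(u/3)/3.
Step 3. Substitute back u = exp(x): now -atan(exp(x)/3)/3.
Answer: -atan(exp(x)/3)/3.


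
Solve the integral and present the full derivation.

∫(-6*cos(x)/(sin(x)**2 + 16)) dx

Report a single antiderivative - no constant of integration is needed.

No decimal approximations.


Step 1. Substitute u = sin(x), turning ∫(-6*cos(x)/(sin(x)**2 + 16)) dx into ∫(-6/(u**2 + 16)) du: now ∫(-6/(u**2 + 16)) du.
Step 2. Evaluate the standard form: now -3*atan(u/4)/2.
Step 3. Substitute back u = sin(x): now -3*atan(sin(x)/4)/2.
Answer: -3*atan(sin(x)/4)/2.
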